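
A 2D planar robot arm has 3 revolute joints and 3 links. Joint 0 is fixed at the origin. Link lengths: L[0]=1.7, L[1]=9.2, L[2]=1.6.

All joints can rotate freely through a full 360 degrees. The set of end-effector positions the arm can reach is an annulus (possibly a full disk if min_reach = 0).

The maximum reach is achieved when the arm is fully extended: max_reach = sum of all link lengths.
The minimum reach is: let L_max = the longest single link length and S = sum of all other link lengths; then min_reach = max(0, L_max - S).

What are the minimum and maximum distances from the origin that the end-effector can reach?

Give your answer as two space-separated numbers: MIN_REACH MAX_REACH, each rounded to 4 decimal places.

Link lengths: [1.7, 9.2, 1.6]
max_reach = 1.7 + 9.2 + 1.6 = 12.5
L_max = max([1.7, 9.2, 1.6]) = 9.2
S (sum of others) = 12.5 - 9.2 = 3.3
min_reach = max(0, 9.2 - 3.3) = max(0, 5.9) = 5.9

Answer: 5.9000 12.5000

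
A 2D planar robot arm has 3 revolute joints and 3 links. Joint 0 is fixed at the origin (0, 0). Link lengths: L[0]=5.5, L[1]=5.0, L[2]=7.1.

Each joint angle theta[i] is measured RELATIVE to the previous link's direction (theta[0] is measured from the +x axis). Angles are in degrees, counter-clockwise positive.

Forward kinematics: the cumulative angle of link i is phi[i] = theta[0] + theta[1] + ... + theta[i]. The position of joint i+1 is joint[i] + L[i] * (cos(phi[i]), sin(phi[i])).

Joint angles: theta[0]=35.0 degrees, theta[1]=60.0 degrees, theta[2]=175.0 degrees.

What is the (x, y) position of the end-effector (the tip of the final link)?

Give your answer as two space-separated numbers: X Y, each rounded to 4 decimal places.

Answer: 4.0696 1.0356

Derivation:
joint[0] = (0.0000, 0.0000)  (base)
link 0: phi[0] = 35 = 35 deg
  cos(35 deg) = 0.8192, sin(35 deg) = 0.5736
  joint[1] = (0.0000, 0.0000) + 5.5 * (0.8192, 0.5736) = (0.0000 + 4.5053, 0.0000 + 3.1547) = (4.5053, 3.1547)
link 1: phi[1] = 35 + 60 = 95 deg
  cos(95 deg) = -0.0872, sin(95 deg) = 0.9962
  joint[2] = (4.5053, 3.1547) + 5 * (-0.0872, 0.9962) = (4.5053 + -0.4358, 3.1547 + 4.9810) = (4.0696, 8.1356)
link 2: phi[2] = 35 + 60 + 175 = 270 deg
  cos(270 deg) = -0.0000, sin(270 deg) = -1.0000
  joint[3] = (4.0696, 8.1356) + 7.1 * (-0.0000, -1.0000) = (4.0696 + -0.0000, 8.1356 + -7.1000) = (4.0696, 1.0356)
End effector: (4.0696, 1.0356)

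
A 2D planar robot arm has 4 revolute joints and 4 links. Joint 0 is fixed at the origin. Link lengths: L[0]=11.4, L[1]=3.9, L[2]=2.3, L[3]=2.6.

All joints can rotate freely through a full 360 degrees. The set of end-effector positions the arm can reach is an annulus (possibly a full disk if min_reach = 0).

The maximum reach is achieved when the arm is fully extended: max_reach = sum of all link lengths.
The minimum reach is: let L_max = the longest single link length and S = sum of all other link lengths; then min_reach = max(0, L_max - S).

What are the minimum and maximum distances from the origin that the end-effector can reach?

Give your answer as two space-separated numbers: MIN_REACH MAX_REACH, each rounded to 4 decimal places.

Link lengths: [11.4, 3.9, 2.3, 2.6]
max_reach = 11.4 + 3.9 + 2.3 + 2.6 = 20.2
L_max = max([11.4, 3.9, 2.3, 2.6]) = 11.4
S (sum of others) = 20.2 - 11.4 = 8.8
min_reach = max(0, 11.4 - 8.8) = max(0, 2.6) = 2.6

Answer: 2.6000 20.2000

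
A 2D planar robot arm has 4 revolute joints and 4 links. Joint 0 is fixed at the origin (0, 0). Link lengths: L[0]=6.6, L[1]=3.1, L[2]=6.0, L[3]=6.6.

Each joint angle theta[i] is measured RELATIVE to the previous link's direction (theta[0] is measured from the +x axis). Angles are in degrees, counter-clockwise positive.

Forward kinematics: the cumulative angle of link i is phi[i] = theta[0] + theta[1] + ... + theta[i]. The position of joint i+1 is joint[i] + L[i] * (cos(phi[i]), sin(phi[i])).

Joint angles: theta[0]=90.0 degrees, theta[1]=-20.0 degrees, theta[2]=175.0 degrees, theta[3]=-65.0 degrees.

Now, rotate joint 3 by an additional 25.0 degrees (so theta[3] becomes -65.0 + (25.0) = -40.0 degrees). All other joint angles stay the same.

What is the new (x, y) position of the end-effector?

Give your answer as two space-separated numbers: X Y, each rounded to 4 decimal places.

joint[0] = (0.0000, 0.0000)  (base)
link 0: phi[0] = 90 = 90 deg
  cos(90 deg) = 0.0000, sin(90 deg) = 1.0000
  joint[1] = (0.0000, 0.0000) + 6.6 * (0.0000, 1.0000) = (0.0000 + 0.0000, 0.0000 + 6.6000) = (0.0000, 6.6000)
link 1: phi[1] = 90 + -20 = 70 deg
  cos(70 deg) = 0.3420, sin(70 deg) = 0.9397
  joint[2] = (0.0000, 6.6000) + 3.1 * (0.3420, 0.9397) = (0.0000 + 1.0603, 6.6000 + 2.9130) = (1.0603, 9.5130)
link 2: phi[2] = 90 + -20 + 175 = 245 deg
  cos(245 deg) = -0.4226, sin(245 deg) = -0.9063
  joint[3] = (1.0603, 9.5130) + 6 * (-0.4226, -0.9063) = (1.0603 + -2.5357, 9.5130 + -5.4378) = (-1.4754, 4.0752)
link 3: phi[3] = 90 + -20 + 175 + -40 = 205 deg
  cos(205 deg) = -0.9063, sin(205 deg) = -0.4226
  joint[4] = (-1.4754, 4.0752) + 6.6 * (-0.9063, -0.4226) = (-1.4754 + -5.9816, 4.0752 + -2.7893) = (-7.4571, 1.2859)
End effector: (-7.4571, 1.2859)

Answer: -7.4571 1.2859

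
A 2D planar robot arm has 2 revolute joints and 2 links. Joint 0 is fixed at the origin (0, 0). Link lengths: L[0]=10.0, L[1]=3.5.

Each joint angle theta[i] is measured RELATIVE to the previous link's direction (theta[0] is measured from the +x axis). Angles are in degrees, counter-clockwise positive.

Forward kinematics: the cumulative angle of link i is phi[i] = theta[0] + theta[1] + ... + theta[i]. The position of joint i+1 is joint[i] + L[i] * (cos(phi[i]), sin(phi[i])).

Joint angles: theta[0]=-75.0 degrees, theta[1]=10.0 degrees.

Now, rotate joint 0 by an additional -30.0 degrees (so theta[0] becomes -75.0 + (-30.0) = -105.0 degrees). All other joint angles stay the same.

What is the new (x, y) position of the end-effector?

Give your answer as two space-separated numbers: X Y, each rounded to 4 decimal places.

joint[0] = (0.0000, 0.0000)  (base)
link 0: phi[0] = -105 = -105 deg
  cos(-105 deg) = -0.2588, sin(-105 deg) = -0.9659
  joint[1] = (0.0000, 0.0000) + 10 * (-0.2588, -0.9659) = (0.0000 + -2.5882, 0.0000 + -9.6593) = (-2.5882, -9.6593)
link 1: phi[1] = -105 + 10 = -95 deg
  cos(-95 deg) = -0.0872, sin(-95 deg) = -0.9962
  joint[2] = (-2.5882, -9.6593) + 3.5 * (-0.0872, -0.9962) = (-2.5882 + -0.3050, -9.6593 + -3.4867) = (-2.8932, -13.1459)
End effector: (-2.8932, -13.1459)

Answer: -2.8932 -13.1459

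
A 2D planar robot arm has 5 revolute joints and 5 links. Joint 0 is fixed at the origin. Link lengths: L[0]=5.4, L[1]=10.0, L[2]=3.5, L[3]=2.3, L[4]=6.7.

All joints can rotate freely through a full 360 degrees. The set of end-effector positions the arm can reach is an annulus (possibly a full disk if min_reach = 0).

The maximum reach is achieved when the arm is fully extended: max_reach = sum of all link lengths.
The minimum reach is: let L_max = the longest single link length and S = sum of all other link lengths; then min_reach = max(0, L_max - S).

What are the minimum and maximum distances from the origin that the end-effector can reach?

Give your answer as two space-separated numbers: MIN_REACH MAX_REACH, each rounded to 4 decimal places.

Link lengths: [5.4, 10.0, 3.5, 2.3, 6.7]
max_reach = 5.4 + 10 + 3.5 + 2.3 + 6.7 = 27.9
L_max = max([5.4, 10.0, 3.5, 2.3, 6.7]) = 10
S (sum of others) = 27.9 - 10 = 17.9
min_reach = max(0, 10 - 17.9) = max(0, -7.9) = 0

Answer: 0.0000 27.9000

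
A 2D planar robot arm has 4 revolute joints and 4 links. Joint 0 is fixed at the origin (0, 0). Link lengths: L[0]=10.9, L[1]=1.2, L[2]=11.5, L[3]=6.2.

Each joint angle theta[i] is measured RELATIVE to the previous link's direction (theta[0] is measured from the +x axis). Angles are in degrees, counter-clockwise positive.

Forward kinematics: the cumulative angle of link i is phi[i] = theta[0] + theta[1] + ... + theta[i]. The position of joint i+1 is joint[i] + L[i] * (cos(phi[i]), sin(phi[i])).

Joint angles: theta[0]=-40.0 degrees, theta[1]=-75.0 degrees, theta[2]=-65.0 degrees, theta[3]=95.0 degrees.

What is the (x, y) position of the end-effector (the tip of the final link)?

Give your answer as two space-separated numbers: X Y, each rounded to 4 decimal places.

Answer: -3.1169 -14.2704

Derivation:
joint[0] = (0.0000, 0.0000)  (base)
link 0: phi[0] = -40 = -40 deg
  cos(-40 deg) = 0.7660, sin(-40 deg) = -0.6428
  joint[1] = (0.0000, 0.0000) + 10.9 * (0.7660, -0.6428) = (0.0000 + 8.3499, 0.0000 + -7.0064) = (8.3499, -7.0064)
link 1: phi[1] = -40 + -75 = -115 deg
  cos(-115 deg) = -0.4226, sin(-115 deg) = -0.9063
  joint[2] = (8.3499, -7.0064) + 1.2 * (-0.4226, -0.9063) = (8.3499 + -0.5071, -7.0064 + -1.0876) = (7.8427, -8.0940)
link 2: phi[2] = -40 + -75 + -65 = -180 deg
  cos(-180 deg) = -1.0000, sin(-180 deg) = -0.0000
  joint[3] = (7.8427, -8.0940) + 11.5 * (-1.0000, -0.0000) = (7.8427 + -11.5000, -8.0940 + -0.0000) = (-3.6573, -8.0940)
link 3: phi[3] = -40 + -75 + -65 + 95 = -85 deg
  cos(-85 deg) = 0.0872, sin(-85 deg) = -0.9962
  joint[4] = (-3.6573, -8.0940) + 6.2 * (0.0872, -0.9962) = (-3.6573 + 0.5404, -8.0940 + -6.1764) = (-3.1169, -14.2704)
End effector: (-3.1169, -14.2704)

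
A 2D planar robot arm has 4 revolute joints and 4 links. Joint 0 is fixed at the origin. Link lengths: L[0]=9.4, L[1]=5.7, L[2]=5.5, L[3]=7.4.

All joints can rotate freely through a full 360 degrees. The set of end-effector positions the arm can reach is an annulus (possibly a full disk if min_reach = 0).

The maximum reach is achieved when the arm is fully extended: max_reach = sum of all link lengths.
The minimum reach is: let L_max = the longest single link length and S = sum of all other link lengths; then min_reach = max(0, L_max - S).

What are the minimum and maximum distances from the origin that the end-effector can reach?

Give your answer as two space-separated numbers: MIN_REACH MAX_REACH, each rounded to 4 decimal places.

Link lengths: [9.4, 5.7, 5.5, 7.4]
max_reach = 9.4 + 5.7 + 5.5 + 7.4 = 28
L_max = max([9.4, 5.7, 5.5, 7.4]) = 9.4
S (sum of others) = 28 - 9.4 = 18.6
min_reach = max(0, 9.4 - 18.6) = max(0, -9.2) = 0

Answer: 0.0000 28.0000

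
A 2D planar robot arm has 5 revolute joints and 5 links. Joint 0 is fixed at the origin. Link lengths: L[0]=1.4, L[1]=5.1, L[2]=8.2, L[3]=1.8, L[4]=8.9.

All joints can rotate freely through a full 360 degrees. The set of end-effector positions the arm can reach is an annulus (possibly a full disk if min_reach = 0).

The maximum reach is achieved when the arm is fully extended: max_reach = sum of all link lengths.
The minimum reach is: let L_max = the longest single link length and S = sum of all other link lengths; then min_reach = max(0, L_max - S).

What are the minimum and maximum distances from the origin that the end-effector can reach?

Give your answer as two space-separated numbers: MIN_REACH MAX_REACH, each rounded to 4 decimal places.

Link lengths: [1.4, 5.1, 8.2, 1.8, 8.9]
max_reach = 1.4 + 5.1 + 8.2 + 1.8 + 8.9 = 25.4
L_max = max([1.4, 5.1, 8.2, 1.8, 8.9]) = 8.9
S (sum of others) = 25.4 - 8.9 = 16.5
min_reach = max(0, 8.9 - 16.5) = max(0, -7.6) = 0

Answer: 0.0000 25.4000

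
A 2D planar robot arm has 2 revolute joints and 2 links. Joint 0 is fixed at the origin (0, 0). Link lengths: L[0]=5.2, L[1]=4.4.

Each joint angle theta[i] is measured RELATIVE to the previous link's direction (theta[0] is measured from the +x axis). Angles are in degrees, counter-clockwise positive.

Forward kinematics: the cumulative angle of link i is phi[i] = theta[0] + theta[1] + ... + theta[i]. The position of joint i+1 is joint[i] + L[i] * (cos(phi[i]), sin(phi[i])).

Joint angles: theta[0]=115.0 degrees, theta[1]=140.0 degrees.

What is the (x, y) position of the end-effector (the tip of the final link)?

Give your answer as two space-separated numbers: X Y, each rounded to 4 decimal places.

Answer: -3.3364 0.4627

Derivation:
joint[0] = (0.0000, 0.0000)  (base)
link 0: phi[0] = 115 = 115 deg
  cos(115 deg) = -0.4226, sin(115 deg) = 0.9063
  joint[1] = (0.0000, 0.0000) + 5.2 * (-0.4226, 0.9063) = (0.0000 + -2.1976, 0.0000 + 4.7128) = (-2.1976, 4.7128)
link 1: phi[1] = 115 + 140 = 255 deg
  cos(255 deg) = -0.2588, sin(255 deg) = -0.9659
  joint[2] = (-2.1976, 4.7128) + 4.4 * (-0.2588, -0.9659) = (-2.1976 + -1.1388, 4.7128 + -4.2501) = (-3.3364, 0.4627)
End effector: (-3.3364, 0.4627)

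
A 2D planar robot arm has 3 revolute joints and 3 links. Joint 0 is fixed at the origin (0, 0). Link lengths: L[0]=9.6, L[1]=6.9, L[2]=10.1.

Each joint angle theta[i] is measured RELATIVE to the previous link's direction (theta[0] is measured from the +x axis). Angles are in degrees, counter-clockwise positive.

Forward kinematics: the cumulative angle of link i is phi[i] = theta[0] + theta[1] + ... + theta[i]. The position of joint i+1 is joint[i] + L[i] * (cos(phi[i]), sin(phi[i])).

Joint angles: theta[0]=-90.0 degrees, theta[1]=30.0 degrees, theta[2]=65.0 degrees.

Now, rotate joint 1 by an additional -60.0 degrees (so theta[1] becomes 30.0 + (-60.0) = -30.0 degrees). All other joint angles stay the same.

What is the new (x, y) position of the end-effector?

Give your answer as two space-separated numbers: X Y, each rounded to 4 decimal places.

joint[0] = (0.0000, 0.0000)  (base)
link 0: phi[0] = -90 = -90 deg
  cos(-90 deg) = 0.0000, sin(-90 deg) = -1.0000
  joint[1] = (0.0000, 0.0000) + 9.6 * (0.0000, -1.0000) = (0.0000 + 0.0000, 0.0000 + -9.6000) = (0.0000, -9.6000)
link 1: phi[1] = -90 + -30 = -120 deg
  cos(-120 deg) = -0.5000, sin(-120 deg) = -0.8660
  joint[2] = (0.0000, -9.6000) + 6.9 * (-0.5000, -0.8660) = (0.0000 + -3.4500, -9.6000 + -5.9756) = (-3.4500, -15.5756)
link 2: phi[2] = -90 + -30 + 65 = -55 deg
  cos(-55 deg) = 0.5736, sin(-55 deg) = -0.8192
  joint[3] = (-3.4500, -15.5756) + 10.1 * (0.5736, -0.8192) = (-3.4500 + 5.7931, -15.5756 + -8.2734) = (2.3431, -23.8490)
End effector: (2.3431, -23.8490)

Answer: 2.3431 -23.8490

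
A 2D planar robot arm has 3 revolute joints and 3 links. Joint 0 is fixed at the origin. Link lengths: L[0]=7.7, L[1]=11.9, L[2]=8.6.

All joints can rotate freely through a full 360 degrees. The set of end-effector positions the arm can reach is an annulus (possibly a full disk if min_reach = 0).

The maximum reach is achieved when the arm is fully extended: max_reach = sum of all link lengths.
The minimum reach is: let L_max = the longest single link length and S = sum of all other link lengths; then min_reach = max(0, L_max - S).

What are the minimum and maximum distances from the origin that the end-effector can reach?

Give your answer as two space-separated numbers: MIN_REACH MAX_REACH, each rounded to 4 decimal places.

Answer: 0.0000 28.2000

Derivation:
Link lengths: [7.7, 11.9, 8.6]
max_reach = 7.7 + 11.9 + 8.6 = 28.2
L_max = max([7.7, 11.9, 8.6]) = 11.9
S (sum of others) = 28.2 - 11.9 = 16.3
min_reach = max(0, 11.9 - 16.3) = max(0, -4.4) = 0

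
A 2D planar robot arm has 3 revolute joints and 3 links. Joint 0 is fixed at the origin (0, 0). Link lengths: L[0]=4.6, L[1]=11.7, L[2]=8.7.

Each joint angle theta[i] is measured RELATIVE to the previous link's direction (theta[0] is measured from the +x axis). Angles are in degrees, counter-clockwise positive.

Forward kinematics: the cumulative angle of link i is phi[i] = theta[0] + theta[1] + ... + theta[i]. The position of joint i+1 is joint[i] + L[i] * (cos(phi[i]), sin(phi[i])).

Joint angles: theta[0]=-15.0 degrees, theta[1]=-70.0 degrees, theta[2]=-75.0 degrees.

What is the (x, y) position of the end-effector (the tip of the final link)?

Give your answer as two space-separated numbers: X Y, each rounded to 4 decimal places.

joint[0] = (0.0000, 0.0000)  (base)
link 0: phi[0] = -15 = -15 deg
  cos(-15 deg) = 0.9659, sin(-15 deg) = -0.2588
  joint[1] = (0.0000, 0.0000) + 4.6 * (0.9659, -0.2588) = (0.0000 + 4.4433, 0.0000 + -1.1906) = (4.4433, -1.1906)
link 1: phi[1] = -15 + -70 = -85 deg
  cos(-85 deg) = 0.0872, sin(-85 deg) = -0.9962
  joint[2] = (4.4433, -1.1906) + 11.7 * (0.0872, -0.9962) = (4.4433 + 1.0197, -1.1906 + -11.6555) = (5.4630, -12.8460)
link 2: phi[2] = -15 + -70 + -75 = -160 deg
  cos(-160 deg) = -0.9397, sin(-160 deg) = -0.3420
  joint[3] = (5.4630, -12.8460) + 8.7 * (-0.9397, -0.3420) = (5.4630 + -8.1753, -12.8460 + -2.9756) = (-2.7123, -15.8216)
End effector: (-2.7123, -15.8216)

Answer: -2.7123 -15.8216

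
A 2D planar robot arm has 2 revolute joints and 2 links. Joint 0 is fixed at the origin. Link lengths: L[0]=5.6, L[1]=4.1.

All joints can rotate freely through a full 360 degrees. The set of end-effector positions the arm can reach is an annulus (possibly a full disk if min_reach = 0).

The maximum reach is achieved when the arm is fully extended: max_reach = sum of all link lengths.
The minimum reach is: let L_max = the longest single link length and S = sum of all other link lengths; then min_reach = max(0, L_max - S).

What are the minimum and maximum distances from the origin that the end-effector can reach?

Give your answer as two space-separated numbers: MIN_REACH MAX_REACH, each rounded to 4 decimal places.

Answer: 1.5000 9.7000

Derivation:
Link lengths: [5.6, 4.1]
max_reach = 5.6 + 4.1 = 9.7
L_max = max([5.6, 4.1]) = 5.6
S (sum of others) = 9.7 - 5.6 = 4.1
min_reach = max(0, 5.6 - 4.1) = max(0, 1.5) = 1.5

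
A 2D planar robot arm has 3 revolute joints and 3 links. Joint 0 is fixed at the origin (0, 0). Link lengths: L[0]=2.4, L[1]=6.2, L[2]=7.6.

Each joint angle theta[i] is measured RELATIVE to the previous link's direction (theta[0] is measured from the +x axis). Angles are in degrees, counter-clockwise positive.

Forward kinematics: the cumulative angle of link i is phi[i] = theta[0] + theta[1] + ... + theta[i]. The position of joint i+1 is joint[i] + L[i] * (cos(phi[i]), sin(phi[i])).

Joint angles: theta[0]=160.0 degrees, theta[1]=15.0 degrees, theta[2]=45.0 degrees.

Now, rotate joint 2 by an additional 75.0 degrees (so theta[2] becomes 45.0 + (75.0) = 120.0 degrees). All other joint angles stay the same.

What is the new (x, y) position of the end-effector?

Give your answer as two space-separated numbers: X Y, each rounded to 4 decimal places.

joint[0] = (0.0000, 0.0000)  (base)
link 0: phi[0] = 160 = 160 deg
  cos(160 deg) = -0.9397, sin(160 deg) = 0.3420
  joint[1] = (0.0000, 0.0000) + 2.4 * (-0.9397, 0.3420) = (0.0000 + -2.2553, 0.0000 + 0.8208) = (-2.2553, 0.8208)
link 1: phi[1] = 160 + 15 = 175 deg
  cos(175 deg) = -0.9962, sin(175 deg) = 0.0872
  joint[2] = (-2.2553, 0.8208) + 6.2 * (-0.9962, 0.0872) = (-2.2553 + -6.1764, 0.8208 + 0.5404) = (-8.4317, 1.3612)
link 2: phi[2] = 160 + 15 + 120 = 295 deg
  cos(295 deg) = 0.4226, sin(295 deg) = -0.9063
  joint[3] = (-8.4317, 1.3612) + 7.6 * (0.4226, -0.9063) = (-8.4317 + 3.2119, 1.3612 + -6.8879) = (-5.2198, -5.5267)
End effector: (-5.2198, -5.5267)

Answer: -5.2198 -5.5267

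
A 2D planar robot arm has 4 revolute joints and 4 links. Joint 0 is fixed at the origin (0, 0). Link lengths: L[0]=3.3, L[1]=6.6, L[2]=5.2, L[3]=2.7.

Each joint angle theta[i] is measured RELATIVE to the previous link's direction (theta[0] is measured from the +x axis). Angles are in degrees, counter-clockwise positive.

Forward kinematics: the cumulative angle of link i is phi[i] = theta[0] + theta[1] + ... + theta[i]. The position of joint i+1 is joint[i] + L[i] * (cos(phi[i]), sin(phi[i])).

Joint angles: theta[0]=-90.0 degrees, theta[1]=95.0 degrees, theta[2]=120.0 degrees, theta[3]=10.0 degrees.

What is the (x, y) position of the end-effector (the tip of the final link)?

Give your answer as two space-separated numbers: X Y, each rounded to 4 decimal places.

joint[0] = (0.0000, 0.0000)  (base)
link 0: phi[0] = -90 = -90 deg
  cos(-90 deg) = 0.0000, sin(-90 deg) = -1.0000
  joint[1] = (0.0000, 0.0000) + 3.3 * (0.0000, -1.0000) = (0.0000 + 0.0000, 0.0000 + -3.3000) = (0.0000, -3.3000)
link 1: phi[1] = -90 + 95 = 5 deg
  cos(5 deg) = 0.9962, sin(5 deg) = 0.0872
  joint[2] = (0.0000, -3.3000) + 6.6 * (0.9962, 0.0872) = (0.0000 + 6.5749, -3.3000 + 0.5752) = (6.5749, -2.7248)
link 2: phi[2] = -90 + 95 + 120 = 125 deg
  cos(125 deg) = -0.5736, sin(125 deg) = 0.8192
  joint[3] = (6.5749, -2.7248) + 5.2 * (-0.5736, 0.8192) = (6.5749 + -2.9826, -2.7248 + 4.2596) = (3.5923, 1.5348)
link 3: phi[3] = -90 + 95 + 120 + 10 = 135 deg
  cos(135 deg) = -0.7071, sin(135 deg) = 0.7071
  joint[4] = (3.5923, 1.5348) + 2.7 * (-0.7071, 0.7071) = (3.5923 + -1.9092, 1.5348 + 1.9092) = (1.6831, 3.4440)
End effector: (1.6831, 3.4440)

Answer: 1.6831 3.4440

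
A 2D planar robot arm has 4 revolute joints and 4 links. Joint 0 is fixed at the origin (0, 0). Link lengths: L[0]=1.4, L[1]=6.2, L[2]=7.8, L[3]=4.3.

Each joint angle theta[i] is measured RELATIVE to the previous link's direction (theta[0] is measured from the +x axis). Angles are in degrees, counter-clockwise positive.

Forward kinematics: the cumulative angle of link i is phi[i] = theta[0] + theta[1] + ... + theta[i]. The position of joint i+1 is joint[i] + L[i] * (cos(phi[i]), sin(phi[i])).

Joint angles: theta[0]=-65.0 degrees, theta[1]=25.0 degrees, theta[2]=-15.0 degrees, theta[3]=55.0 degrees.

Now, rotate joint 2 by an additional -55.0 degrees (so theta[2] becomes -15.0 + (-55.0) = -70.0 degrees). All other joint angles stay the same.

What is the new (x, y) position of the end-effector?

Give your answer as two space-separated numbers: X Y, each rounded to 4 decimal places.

Answer: 5.1398 -16.1061

Derivation:
joint[0] = (0.0000, 0.0000)  (base)
link 0: phi[0] = -65 = -65 deg
  cos(-65 deg) = 0.4226, sin(-65 deg) = -0.9063
  joint[1] = (0.0000, 0.0000) + 1.4 * (0.4226, -0.9063) = (0.0000 + 0.5917, 0.0000 + -1.2688) = (0.5917, -1.2688)
link 1: phi[1] = -65 + 25 = -40 deg
  cos(-40 deg) = 0.7660, sin(-40 deg) = -0.6428
  joint[2] = (0.5917, -1.2688) + 6.2 * (0.7660, -0.6428) = (0.5917 + 4.7495, -1.2688 + -3.9853) = (5.3411, -5.2541)
link 2: phi[2] = -65 + 25 + -70 = -110 deg
  cos(-110 deg) = -0.3420, sin(-110 deg) = -0.9397
  joint[3] = (5.3411, -5.2541) + 7.8 * (-0.3420, -0.9397) = (5.3411 + -2.6678, -5.2541 + -7.3296) = (2.6734, -12.5837)
link 3: phi[3] = -65 + 25 + -70 + 55 = -55 deg
  cos(-55 deg) = 0.5736, sin(-55 deg) = -0.8192
  joint[4] = (2.6734, -12.5837) + 4.3 * (0.5736, -0.8192) = (2.6734 + 2.4664, -12.5837 + -3.5224) = (5.1398, -16.1061)
End effector: (5.1398, -16.1061)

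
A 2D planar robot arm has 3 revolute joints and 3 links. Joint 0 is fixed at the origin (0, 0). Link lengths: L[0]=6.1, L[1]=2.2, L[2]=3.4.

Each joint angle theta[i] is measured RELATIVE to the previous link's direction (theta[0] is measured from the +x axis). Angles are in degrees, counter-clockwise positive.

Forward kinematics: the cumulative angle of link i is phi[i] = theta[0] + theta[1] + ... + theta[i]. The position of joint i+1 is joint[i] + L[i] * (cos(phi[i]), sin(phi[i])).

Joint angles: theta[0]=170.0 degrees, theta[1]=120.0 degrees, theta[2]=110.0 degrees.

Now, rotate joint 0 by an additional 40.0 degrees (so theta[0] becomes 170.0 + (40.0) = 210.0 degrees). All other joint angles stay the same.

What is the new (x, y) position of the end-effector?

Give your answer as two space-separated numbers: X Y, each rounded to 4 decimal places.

Answer: -2.7871 -0.8017

Derivation:
joint[0] = (0.0000, 0.0000)  (base)
link 0: phi[0] = 210 = 210 deg
  cos(210 deg) = -0.8660, sin(210 deg) = -0.5000
  joint[1] = (0.0000, 0.0000) + 6.1 * (-0.8660, -0.5000) = (0.0000 + -5.2828, 0.0000 + -3.0500) = (-5.2828, -3.0500)
link 1: phi[1] = 210 + 120 = 330 deg
  cos(330 deg) = 0.8660, sin(330 deg) = -0.5000
  joint[2] = (-5.2828, -3.0500) + 2.2 * (0.8660, -0.5000) = (-5.2828 + 1.9053, -3.0500 + -1.1000) = (-3.3775, -4.1500)
link 2: phi[2] = 210 + 120 + 110 = 440 deg
  cos(440 deg) = 0.1736, sin(440 deg) = 0.9848
  joint[3] = (-3.3775, -4.1500) + 3.4 * (0.1736, 0.9848) = (-3.3775 + 0.5904, -4.1500 + 3.3483) = (-2.7871, -0.8017)
End effector: (-2.7871, -0.8017)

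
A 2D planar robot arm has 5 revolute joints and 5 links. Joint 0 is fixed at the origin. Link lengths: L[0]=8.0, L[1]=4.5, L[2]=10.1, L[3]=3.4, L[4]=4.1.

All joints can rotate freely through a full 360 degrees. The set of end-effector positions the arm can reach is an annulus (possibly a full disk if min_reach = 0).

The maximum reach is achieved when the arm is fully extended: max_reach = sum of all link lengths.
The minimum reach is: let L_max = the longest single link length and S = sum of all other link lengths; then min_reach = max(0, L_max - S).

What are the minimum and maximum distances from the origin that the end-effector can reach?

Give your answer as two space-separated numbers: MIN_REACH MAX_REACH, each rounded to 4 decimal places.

Answer: 0.0000 30.1000

Derivation:
Link lengths: [8.0, 4.5, 10.1, 3.4, 4.1]
max_reach = 8 + 4.5 + 10.1 + 3.4 + 4.1 = 30.1
L_max = max([8.0, 4.5, 10.1, 3.4, 4.1]) = 10.1
S (sum of others) = 30.1 - 10.1 = 20
min_reach = max(0, 10.1 - 20) = max(0, -9.9) = 0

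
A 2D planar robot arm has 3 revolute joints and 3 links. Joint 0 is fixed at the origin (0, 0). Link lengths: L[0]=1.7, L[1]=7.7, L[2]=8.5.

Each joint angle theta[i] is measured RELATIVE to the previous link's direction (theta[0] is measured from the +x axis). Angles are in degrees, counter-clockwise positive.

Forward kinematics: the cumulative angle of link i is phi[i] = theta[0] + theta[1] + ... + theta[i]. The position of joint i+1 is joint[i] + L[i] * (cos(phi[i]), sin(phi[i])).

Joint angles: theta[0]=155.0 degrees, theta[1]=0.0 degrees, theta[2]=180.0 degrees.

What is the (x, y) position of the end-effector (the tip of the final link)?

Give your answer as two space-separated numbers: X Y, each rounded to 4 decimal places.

Answer: -0.8157 0.3804

Derivation:
joint[0] = (0.0000, 0.0000)  (base)
link 0: phi[0] = 155 = 155 deg
  cos(155 deg) = -0.9063, sin(155 deg) = 0.4226
  joint[1] = (0.0000, 0.0000) + 1.7 * (-0.9063, 0.4226) = (0.0000 + -1.5407, 0.0000 + 0.7185) = (-1.5407, 0.7185)
link 1: phi[1] = 155 + 0 = 155 deg
  cos(155 deg) = -0.9063, sin(155 deg) = 0.4226
  joint[2] = (-1.5407, 0.7185) + 7.7 * (-0.9063, 0.4226) = (-1.5407 + -6.9786, 0.7185 + 3.2542) = (-8.5193, 3.9726)
link 2: phi[2] = 155 + 0 + 180 = 335 deg
  cos(335 deg) = 0.9063, sin(335 deg) = -0.4226
  joint[3] = (-8.5193, 3.9726) + 8.5 * (0.9063, -0.4226) = (-8.5193 + 7.7036, 3.9726 + -3.5923) = (-0.8157, 0.3804)
End effector: (-0.8157, 0.3804)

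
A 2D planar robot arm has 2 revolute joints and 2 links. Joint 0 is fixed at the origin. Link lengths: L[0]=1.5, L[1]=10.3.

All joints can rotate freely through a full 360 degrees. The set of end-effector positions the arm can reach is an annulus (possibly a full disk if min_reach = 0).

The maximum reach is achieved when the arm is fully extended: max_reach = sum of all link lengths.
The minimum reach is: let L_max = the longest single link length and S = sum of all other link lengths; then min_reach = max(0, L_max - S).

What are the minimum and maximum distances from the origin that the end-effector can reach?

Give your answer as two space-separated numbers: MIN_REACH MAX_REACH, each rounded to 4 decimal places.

Answer: 8.8000 11.8000

Derivation:
Link lengths: [1.5, 10.3]
max_reach = 1.5 + 10.3 = 11.8
L_max = max([1.5, 10.3]) = 10.3
S (sum of others) = 11.8 - 10.3 = 1.5
min_reach = max(0, 10.3 - 1.5) = max(0, 8.8) = 8.8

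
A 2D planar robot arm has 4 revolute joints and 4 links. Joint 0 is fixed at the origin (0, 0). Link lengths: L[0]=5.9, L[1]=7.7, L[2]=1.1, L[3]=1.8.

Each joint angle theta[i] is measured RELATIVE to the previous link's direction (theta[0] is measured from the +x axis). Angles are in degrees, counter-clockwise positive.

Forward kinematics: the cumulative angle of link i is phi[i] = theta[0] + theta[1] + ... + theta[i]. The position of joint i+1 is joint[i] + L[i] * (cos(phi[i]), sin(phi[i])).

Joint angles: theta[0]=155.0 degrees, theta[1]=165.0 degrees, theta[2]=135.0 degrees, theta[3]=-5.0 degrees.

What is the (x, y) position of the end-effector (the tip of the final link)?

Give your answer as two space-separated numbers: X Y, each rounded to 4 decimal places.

joint[0] = (0.0000, 0.0000)  (base)
link 0: phi[0] = 155 = 155 deg
  cos(155 deg) = -0.9063, sin(155 deg) = 0.4226
  joint[1] = (0.0000, 0.0000) + 5.9 * (-0.9063, 0.4226) = (0.0000 + -5.3472, 0.0000 + 2.4934) = (-5.3472, 2.4934)
link 1: phi[1] = 155 + 165 = 320 deg
  cos(320 deg) = 0.7660, sin(320 deg) = -0.6428
  joint[2] = (-5.3472, 2.4934) + 7.7 * (0.7660, -0.6428) = (-5.3472 + 5.8985, 2.4934 + -4.9495) = (0.5513, -2.4560)
link 2: phi[2] = 155 + 165 + 135 = 455 deg
  cos(455 deg) = -0.0872, sin(455 deg) = 0.9962
  joint[3] = (0.5513, -2.4560) + 1.1 * (-0.0872, 0.9962) = (0.5513 + -0.0959, -2.4560 + 1.0958) = (0.4555, -1.3602)
link 3: phi[3] = 155 + 165 + 135 + -5 = 450 deg
  cos(450 deg) = 0.0000, sin(450 deg) = 1.0000
  joint[4] = (0.4555, -1.3602) + 1.8 * (0.0000, 1.0000) = (0.4555 + 0.0000, -1.3602 + 1.8000) = (0.4555, 0.4398)
End effector: (0.4555, 0.4398)

Answer: 0.4555 0.4398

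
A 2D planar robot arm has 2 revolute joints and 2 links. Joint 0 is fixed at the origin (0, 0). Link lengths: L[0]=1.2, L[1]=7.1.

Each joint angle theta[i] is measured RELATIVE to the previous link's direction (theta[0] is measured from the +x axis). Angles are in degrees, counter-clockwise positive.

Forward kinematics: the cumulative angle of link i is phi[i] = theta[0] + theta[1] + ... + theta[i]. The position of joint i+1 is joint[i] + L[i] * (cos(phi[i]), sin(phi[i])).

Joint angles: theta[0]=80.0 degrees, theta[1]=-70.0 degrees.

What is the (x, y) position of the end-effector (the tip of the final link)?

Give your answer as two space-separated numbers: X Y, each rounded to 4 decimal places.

Answer: 7.2005 2.4147

Derivation:
joint[0] = (0.0000, 0.0000)  (base)
link 0: phi[0] = 80 = 80 deg
  cos(80 deg) = 0.1736, sin(80 deg) = 0.9848
  joint[1] = (0.0000, 0.0000) + 1.2 * (0.1736, 0.9848) = (0.0000 + 0.2084, 0.0000 + 1.1818) = (0.2084, 1.1818)
link 1: phi[1] = 80 + -70 = 10 deg
  cos(10 deg) = 0.9848, sin(10 deg) = 0.1736
  joint[2] = (0.2084, 1.1818) + 7.1 * (0.9848, 0.1736) = (0.2084 + 6.9921, 1.1818 + 1.2329) = (7.2005, 2.4147)
End effector: (7.2005, 2.4147)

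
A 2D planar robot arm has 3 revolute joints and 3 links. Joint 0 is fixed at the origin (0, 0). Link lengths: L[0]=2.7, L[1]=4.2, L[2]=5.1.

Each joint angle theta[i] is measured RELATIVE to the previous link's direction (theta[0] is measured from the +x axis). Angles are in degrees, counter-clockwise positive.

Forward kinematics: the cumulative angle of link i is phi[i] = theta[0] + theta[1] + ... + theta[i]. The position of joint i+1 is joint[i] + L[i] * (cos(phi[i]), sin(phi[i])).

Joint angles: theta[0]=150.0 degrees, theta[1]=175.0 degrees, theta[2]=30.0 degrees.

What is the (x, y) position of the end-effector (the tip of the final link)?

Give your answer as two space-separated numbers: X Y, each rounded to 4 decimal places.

joint[0] = (0.0000, 0.0000)  (base)
link 0: phi[0] = 150 = 150 deg
  cos(150 deg) = -0.8660, sin(150 deg) = 0.5000
  joint[1] = (0.0000, 0.0000) + 2.7 * (-0.8660, 0.5000) = (0.0000 + -2.3383, 0.0000 + 1.3500) = (-2.3383, 1.3500)
link 1: phi[1] = 150 + 175 = 325 deg
  cos(325 deg) = 0.8192, sin(325 deg) = -0.5736
  joint[2] = (-2.3383, 1.3500) + 4.2 * (0.8192, -0.5736) = (-2.3383 + 3.4404, 1.3500 + -2.4090) = (1.1022, -1.0590)
link 2: phi[2] = 150 + 175 + 30 = 355 deg
  cos(355 deg) = 0.9962, sin(355 deg) = -0.0872
  joint[3] = (1.1022, -1.0590) + 5.1 * (0.9962, -0.0872) = (1.1022 + 5.0806, -1.0590 + -0.4445) = (6.1828, -1.5035)
End effector: (6.1828, -1.5035)

Answer: 6.1828 -1.5035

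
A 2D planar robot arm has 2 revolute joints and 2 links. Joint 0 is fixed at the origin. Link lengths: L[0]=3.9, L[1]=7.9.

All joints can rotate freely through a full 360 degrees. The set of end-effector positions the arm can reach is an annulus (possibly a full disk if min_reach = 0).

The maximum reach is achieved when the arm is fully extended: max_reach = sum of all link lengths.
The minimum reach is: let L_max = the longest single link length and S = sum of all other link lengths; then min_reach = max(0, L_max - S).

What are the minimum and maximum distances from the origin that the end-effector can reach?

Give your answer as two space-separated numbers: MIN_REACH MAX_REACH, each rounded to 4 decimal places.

Answer: 4.0000 11.8000

Derivation:
Link lengths: [3.9, 7.9]
max_reach = 3.9 + 7.9 = 11.8
L_max = max([3.9, 7.9]) = 7.9
S (sum of others) = 11.8 - 7.9 = 3.9
min_reach = max(0, 7.9 - 3.9) = max(0, 4) = 4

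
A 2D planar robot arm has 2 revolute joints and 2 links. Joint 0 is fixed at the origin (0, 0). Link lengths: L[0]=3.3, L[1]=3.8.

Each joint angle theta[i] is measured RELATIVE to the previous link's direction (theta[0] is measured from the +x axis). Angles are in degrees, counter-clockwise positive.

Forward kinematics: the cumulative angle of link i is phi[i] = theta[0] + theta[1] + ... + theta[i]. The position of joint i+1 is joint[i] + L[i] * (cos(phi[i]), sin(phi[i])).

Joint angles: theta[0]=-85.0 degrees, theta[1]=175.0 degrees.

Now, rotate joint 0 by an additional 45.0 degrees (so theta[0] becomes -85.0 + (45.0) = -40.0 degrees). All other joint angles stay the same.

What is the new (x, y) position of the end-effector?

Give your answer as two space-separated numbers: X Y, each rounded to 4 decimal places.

joint[0] = (0.0000, 0.0000)  (base)
link 0: phi[0] = -40 = -40 deg
  cos(-40 deg) = 0.7660, sin(-40 deg) = -0.6428
  joint[1] = (0.0000, 0.0000) + 3.3 * (0.7660, -0.6428) = (0.0000 + 2.5279, 0.0000 + -2.1212) = (2.5279, -2.1212)
link 1: phi[1] = -40 + 175 = 135 deg
  cos(135 deg) = -0.7071, sin(135 deg) = 0.7071
  joint[2] = (2.5279, -2.1212) + 3.8 * (-0.7071, 0.7071) = (2.5279 + -2.6870, -2.1212 + 2.6870) = (-0.1591, 0.5658)
End effector: (-0.1591, 0.5658)

Answer: -0.1591 0.5658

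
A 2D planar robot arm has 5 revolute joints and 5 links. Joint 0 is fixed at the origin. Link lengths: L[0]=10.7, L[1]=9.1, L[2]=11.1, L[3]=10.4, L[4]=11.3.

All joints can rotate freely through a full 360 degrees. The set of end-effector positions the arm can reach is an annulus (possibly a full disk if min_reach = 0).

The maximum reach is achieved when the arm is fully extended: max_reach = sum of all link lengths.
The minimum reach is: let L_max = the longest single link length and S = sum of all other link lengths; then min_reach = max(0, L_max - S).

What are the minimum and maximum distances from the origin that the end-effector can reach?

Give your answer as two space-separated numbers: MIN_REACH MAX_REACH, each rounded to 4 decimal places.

Link lengths: [10.7, 9.1, 11.1, 10.4, 11.3]
max_reach = 10.7 + 9.1 + 11.1 + 10.4 + 11.3 = 52.6
L_max = max([10.7, 9.1, 11.1, 10.4, 11.3]) = 11.3
S (sum of others) = 52.6 - 11.3 = 41.3
min_reach = max(0, 11.3 - 41.3) = max(0, -30) = 0

Answer: 0.0000 52.6000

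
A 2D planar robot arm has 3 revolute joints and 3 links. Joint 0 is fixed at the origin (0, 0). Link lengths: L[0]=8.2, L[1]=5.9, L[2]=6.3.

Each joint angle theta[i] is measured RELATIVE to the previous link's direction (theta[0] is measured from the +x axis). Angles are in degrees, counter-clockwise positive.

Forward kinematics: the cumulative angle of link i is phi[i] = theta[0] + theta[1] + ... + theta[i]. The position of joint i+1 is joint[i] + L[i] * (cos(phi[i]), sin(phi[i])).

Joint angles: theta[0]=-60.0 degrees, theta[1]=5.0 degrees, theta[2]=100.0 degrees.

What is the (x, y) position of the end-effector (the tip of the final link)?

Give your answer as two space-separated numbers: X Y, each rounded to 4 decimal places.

Answer: 11.9389 -7.4796

Derivation:
joint[0] = (0.0000, 0.0000)  (base)
link 0: phi[0] = -60 = -60 deg
  cos(-60 deg) = 0.5000, sin(-60 deg) = -0.8660
  joint[1] = (0.0000, 0.0000) + 8.2 * (0.5000, -0.8660) = (0.0000 + 4.1000, 0.0000 + -7.1014) = (4.1000, -7.1014)
link 1: phi[1] = -60 + 5 = -55 deg
  cos(-55 deg) = 0.5736, sin(-55 deg) = -0.8192
  joint[2] = (4.1000, -7.1014) + 5.9 * (0.5736, -0.8192) = (4.1000 + 3.3841, -7.1014 + -4.8330) = (7.4841, -11.9344)
link 2: phi[2] = -60 + 5 + 100 = 45 deg
  cos(45 deg) = 0.7071, sin(45 deg) = 0.7071
  joint[3] = (7.4841, -11.9344) + 6.3 * (0.7071, 0.7071) = (7.4841 + 4.4548, -11.9344 + 4.4548) = (11.9389, -7.4796)
End effector: (11.9389, -7.4796)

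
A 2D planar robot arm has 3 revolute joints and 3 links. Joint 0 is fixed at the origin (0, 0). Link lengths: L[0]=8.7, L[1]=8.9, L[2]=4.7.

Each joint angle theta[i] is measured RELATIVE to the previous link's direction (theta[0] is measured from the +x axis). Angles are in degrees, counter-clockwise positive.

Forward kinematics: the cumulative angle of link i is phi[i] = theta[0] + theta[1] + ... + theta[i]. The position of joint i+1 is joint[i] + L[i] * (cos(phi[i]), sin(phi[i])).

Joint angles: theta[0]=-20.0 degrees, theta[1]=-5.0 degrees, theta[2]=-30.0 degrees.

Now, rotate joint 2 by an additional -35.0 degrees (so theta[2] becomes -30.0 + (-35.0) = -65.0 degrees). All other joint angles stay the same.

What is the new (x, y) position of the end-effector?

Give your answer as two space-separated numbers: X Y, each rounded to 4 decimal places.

joint[0] = (0.0000, 0.0000)  (base)
link 0: phi[0] = -20 = -20 deg
  cos(-20 deg) = 0.9397, sin(-20 deg) = -0.3420
  joint[1] = (0.0000, 0.0000) + 8.7 * (0.9397, -0.3420) = (0.0000 + 8.1753, 0.0000 + -2.9756) = (8.1753, -2.9756)
link 1: phi[1] = -20 + -5 = -25 deg
  cos(-25 deg) = 0.9063, sin(-25 deg) = -0.4226
  joint[2] = (8.1753, -2.9756) + 8.9 * (0.9063, -0.4226) = (8.1753 + 8.0661, -2.9756 + -3.7613) = (16.2415, -6.7369)
link 2: phi[2] = -20 + -5 + -65 = -90 deg
  cos(-90 deg) = 0.0000, sin(-90 deg) = -1.0000
  joint[3] = (16.2415, -6.7369) + 4.7 * (0.0000, -1.0000) = (16.2415 + 0.0000, -6.7369 + -4.7000) = (16.2415, -11.4369)
End effector: (16.2415, -11.4369)

Answer: 16.2415 -11.4369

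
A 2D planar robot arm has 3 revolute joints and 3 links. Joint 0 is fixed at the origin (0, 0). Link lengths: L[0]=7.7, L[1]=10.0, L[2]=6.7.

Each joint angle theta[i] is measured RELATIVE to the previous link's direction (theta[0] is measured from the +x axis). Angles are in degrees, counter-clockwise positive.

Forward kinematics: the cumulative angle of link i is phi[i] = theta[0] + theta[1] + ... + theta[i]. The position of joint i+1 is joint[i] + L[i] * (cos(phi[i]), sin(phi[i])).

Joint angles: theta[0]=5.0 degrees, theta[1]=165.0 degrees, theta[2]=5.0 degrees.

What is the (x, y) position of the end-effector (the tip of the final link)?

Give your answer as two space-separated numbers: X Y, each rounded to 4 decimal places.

Answer: -8.8519 2.9915

Derivation:
joint[0] = (0.0000, 0.0000)  (base)
link 0: phi[0] = 5 = 5 deg
  cos(5 deg) = 0.9962, sin(5 deg) = 0.0872
  joint[1] = (0.0000, 0.0000) + 7.7 * (0.9962, 0.0872) = (0.0000 + 7.6707, 0.0000 + 0.6711) = (7.6707, 0.6711)
link 1: phi[1] = 5 + 165 = 170 deg
  cos(170 deg) = -0.9848, sin(170 deg) = 0.1736
  joint[2] = (7.6707, 0.6711) + 10 * (-0.9848, 0.1736) = (7.6707 + -9.8481, 0.6711 + 1.7365) = (-2.1774, 2.4076)
link 2: phi[2] = 5 + 165 + 5 = 175 deg
  cos(175 deg) = -0.9962, sin(175 deg) = 0.0872
  joint[3] = (-2.1774, 2.4076) + 6.7 * (-0.9962, 0.0872) = (-2.1774 + -6.6745, 2.4076 + 0.5839) = (-8.8519, 2.9915)
End effector: (-8.8519, 2.9915)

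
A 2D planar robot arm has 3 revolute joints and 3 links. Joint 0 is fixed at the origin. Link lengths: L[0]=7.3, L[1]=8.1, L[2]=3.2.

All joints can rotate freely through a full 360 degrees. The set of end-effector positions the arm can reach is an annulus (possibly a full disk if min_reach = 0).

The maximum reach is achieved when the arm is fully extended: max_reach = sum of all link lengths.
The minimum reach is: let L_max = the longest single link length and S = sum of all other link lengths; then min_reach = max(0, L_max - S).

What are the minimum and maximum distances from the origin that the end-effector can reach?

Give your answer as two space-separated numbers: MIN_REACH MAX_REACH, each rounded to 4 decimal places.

Answer: 0.0000 18.6000

Derivation:
Link lengths: [7.3, 8.1, 3.2]
max_reach = 7.3 + 8.1 + 3.2 = 18.6
L_max = max([7.3, 8.1, 3.2]) = 8.1
S (sum of others) = 18.6 - 8.1 = 10.5
min_reach = max(0, 8.1 - 10.5) = max(0, -2.4) = 0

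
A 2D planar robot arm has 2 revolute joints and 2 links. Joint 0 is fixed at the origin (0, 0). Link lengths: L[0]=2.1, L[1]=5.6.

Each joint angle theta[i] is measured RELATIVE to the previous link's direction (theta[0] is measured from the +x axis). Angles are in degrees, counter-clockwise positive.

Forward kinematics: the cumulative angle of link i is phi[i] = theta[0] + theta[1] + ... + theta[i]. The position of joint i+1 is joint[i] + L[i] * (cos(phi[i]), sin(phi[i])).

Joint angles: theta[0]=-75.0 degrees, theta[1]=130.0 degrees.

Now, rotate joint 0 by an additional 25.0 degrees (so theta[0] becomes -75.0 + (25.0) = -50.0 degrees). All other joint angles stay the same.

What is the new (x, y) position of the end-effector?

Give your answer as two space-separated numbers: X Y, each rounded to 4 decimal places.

joint[0] = (0.0000, 0.0000)  (base)
link 0: phi[0] = -50 = -50 deg
  cos(-50 deg) = 0.6428, sin(-50 deg) = -0.7660
  joint[1] = (0.0000, 0.0000) + 2.1 * (0.6428, -0.7660) = (0.0000 + 1.3499, 0.0000 + -1.6087) = (1.3499, -1.6087)
link 1: phi[1] = -50 + 130 = 80 deg
  cos(80 deg) = 0.1736, sin(80 deg) = 0.9848
  joint[2] = (1.3499, -1.6087) + 5.6 * (0.1736, 0.9848) = (1.3499 + 0.9724, -1.6087 + 5.5149) = (2.3223, 3.9062)
End effector: (2.3223, 3.9062)

Answer: 2.3223 3.9062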